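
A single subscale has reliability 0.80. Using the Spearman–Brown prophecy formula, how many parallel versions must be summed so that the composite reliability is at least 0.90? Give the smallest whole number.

3

k ≥ ρ*(1−ρ₁)/(ρ₁(1−ρ*)) = 0.90·0.20 / (0.80·0.10) = 2.250.
Smallest integer k = 3.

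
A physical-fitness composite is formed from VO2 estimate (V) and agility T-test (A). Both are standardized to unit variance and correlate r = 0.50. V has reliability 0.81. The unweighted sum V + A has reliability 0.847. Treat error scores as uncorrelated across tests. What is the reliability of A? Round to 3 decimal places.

0.731

Var(V+A) = 2 + 2·0.50 = 3.000.
True-score variance = ρ_V + ρ_A + 2·0.50, so 0.847 = (0.81 + ρ_A + 1.00) / 3.000.
ρ_A = 0.847·3.000 − 0.81 − 1.00 = 0.731.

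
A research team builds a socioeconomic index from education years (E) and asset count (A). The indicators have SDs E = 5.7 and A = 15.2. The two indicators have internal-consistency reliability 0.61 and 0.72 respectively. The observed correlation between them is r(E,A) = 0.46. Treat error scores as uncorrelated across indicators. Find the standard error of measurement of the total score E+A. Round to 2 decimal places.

Var(total) = 263.53 + 79.7088 = 343.239.
True-score variance = 186.168 + 79.7088 = 265.876, so reliability = 0.7746.
Error variance = 343.239 − 265.876 = 77.3623; SEM = √77.3623 = 8.80.

8.80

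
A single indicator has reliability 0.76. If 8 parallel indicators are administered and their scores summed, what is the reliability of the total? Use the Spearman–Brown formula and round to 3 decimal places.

0.962

ρ_k = kρ / (1 + (k−1)ρ) = 8·0.76 / (1 + 7·0.76) = 6.080 / 6.320 = 0.962.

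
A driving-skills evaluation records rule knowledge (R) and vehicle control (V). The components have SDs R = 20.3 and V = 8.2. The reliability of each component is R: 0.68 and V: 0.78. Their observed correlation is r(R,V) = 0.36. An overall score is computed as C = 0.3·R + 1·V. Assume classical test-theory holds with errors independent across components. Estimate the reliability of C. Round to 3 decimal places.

0.810

Var(C) = 0.3²·20.3² + 8.2² + 2·[0.3·20.3·8.2·0.36] = 104.328 + 35.9554 = 140.283.
Because errors are independent across components, Cov(Tᵢ,Tⱼ) = Cov(Xᵢ,Xⱼ); the off-diagonal part of the true-score variance is the same as above.
True-score variance = [0.3²·20.3²·0.68 + 8.2²·0.78] + 35.9554 = 77.6671 + 35.9554 = 113.622.
Reliability = 113.622 / 140.283 = 0.810.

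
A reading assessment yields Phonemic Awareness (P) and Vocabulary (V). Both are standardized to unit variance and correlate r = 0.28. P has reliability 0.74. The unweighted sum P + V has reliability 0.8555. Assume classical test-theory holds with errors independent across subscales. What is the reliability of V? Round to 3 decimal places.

Var(P+V) = 2 + 2·0.28 = 2.560.
True-score variance = ρ_P + ρ_V + 2·0.28, so 0.8555 = (0.74 + ρ_V + 0.56) / 2.560.
ρ_V = 0.8555·2.560 − 0.74 − 0.56 = 0.890.

0.890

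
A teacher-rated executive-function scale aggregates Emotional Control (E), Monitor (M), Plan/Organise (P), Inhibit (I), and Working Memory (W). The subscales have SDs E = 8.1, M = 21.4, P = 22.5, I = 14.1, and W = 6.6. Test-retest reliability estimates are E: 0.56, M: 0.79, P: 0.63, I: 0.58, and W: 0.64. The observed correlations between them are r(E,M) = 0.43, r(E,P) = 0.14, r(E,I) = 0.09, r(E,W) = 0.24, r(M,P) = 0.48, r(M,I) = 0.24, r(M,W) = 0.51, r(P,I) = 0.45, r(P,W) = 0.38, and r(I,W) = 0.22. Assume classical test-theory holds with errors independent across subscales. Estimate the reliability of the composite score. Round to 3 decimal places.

0.848

Var(E+M+P+I+W) = 8.1² + 21.4² + 22.5² + 14.1² + 6.6² + 2·[8.1·21.4·0.43 + 8.1·22.5·0.14 + 8.1·14.1·0.09 + 8.1·6.6·0.24 + 21.4·22.5·0.48 + 21.4·14.1·0.24 + 21.4·6.6·0.51 + 22.5·14.1·0.45 + 22.5·6.6·0.38 + 14.1·6.6·0.22] = 1272.19 + 1436.79 = 2708.98.
Under uncorrelated errors the observed covariances equal the true-score covariances, so only the own-variance terms attenuate.
True-score variance = [8.1²·0.56 + 21.4²·0.79 + 22.5²·0.63 + 14.1²·0.58 + 6.6²·0.64] + 1436.79 = 860.656 + 1436.79 = 2297.45.
Reliability = 2297.45 / 2708.98 = 0.848.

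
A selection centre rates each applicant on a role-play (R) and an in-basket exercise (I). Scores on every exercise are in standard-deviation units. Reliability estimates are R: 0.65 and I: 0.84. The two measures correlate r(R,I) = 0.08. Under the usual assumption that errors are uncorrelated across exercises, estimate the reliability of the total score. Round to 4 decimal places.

0.7639

Var(R+I) = 2 + 2·[0.08] = 2 + 0.16 = 2.16.
Under uncorrelated errors the observed covariances equal the true-score covariances, so only the own-variance terms attenuate.
True-score variance = [0.65 + 0.84] + 0.16 = 1.49 + 0.16 = 1.65.
Reliability = 1.65 / 2.16 = 0.7639.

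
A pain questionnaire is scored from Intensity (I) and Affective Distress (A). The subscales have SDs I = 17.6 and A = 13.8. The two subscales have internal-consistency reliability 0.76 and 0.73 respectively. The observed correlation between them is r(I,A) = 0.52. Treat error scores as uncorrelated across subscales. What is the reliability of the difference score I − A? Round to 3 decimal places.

0.492

Var(I−A) = 17.6² + 13.8² − 2·17.6·13.8·0.52 = 500.2 − 252.595 = 247.605.
Because errors are independent across components, Cov(Tᵢ,Tⱼ) = Cov(Xᵢ,Xⱼ); the off-diagonal part of the true-score variance is the same as above.
True-score variance = [17.6²·0.76 + 13.8²·0.73] − 252.595 = 374.439 − 252.595 = 121.844.
Reliability = 121.844 / 247.605 = 0.492.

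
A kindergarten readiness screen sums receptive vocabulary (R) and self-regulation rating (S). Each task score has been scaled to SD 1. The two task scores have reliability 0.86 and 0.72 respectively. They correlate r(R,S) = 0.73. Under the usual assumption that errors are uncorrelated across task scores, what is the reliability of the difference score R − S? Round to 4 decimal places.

Var(R−S) = 1 + 1 − 2·0.73 = 2 − 1.46 = 0.54.
Because errors are independent across components, Cov(Tᵢ,Tⱼ) = Cov(Xᵢ,Xⱼ); the off-diagonal part of the true-score variance is the same as above.
True-score variance = [0.86 + 0.72] − 1.46 = 1.58 − 1.46 = 0.12.
Reliability = 0.12 / 0.54 = 0.2222.

0.2222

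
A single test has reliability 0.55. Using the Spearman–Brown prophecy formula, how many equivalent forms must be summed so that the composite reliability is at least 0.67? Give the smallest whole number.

2

k ≥ ρ*(1−ρ₁)/(ρ₁(1−ρ*)) = 0.67·0.45 / (0.55·0.33) = 1.661.
Smallest integer k = 2.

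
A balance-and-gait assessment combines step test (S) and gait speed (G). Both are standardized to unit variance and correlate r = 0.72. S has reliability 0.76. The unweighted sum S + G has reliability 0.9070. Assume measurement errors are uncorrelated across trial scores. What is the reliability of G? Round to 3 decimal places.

Var(S+G) = 2 + 2·0.72 = 3.440.
True-score variance = ρ_S + ρ_G + 2·0.72, so 0.9070 = (0.76 + ρ_G + 1.44) / 3.440.
ρ_G = 0.9070·3.440 − 0.76 − 1.44 = 0.920.

0.920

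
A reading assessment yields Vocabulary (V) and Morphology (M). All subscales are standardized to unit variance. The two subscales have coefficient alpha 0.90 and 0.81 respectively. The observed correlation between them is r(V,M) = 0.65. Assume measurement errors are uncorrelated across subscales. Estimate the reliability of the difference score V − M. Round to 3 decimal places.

Var(V−M) = 1 + 1 − 2·0.65 = 2 − 1.3 = 0.7.
Because errors are independent across components, Cov(Tᵢ,Tⱼ) = Cov(Xᵢ,Xⱼ); the off-diagonal part of the true-score variance is the same as above.
True-score variance = [0.90 + 0.81] − 1.3 = 1.71 − 1.3 = 0.41.
Reliability = 0.41 / 0.7 = 0.586.

0.586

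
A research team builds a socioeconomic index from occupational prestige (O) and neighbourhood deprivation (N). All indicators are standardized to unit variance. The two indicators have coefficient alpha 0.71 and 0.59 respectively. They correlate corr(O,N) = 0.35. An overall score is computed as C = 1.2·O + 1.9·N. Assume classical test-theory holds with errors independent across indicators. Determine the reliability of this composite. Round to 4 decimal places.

Var(C) = 1.2² + 1.9² + 2·[2.28·0.35] = 5.05 + 1.596 = 6.646.
With uncorrelated errors the cross-covariances are all true-score covariance, so they carry over unchanged; only the diagonal terms shrink to ρᵢσᵢ².
True-score variance = [1.2²·0.71 + 1.9²·0.59] + 1.596 = 3.1523 + 1.596 = 4.7483.
Reliability = 4.7483 / 6.646 = 0.7145.

0.7145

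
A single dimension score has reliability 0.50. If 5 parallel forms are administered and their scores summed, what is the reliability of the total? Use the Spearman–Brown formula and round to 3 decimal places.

0.833

ρ_k = kρ / (1 + (k−1)ρ) = 5·0.50 / (1 + 4·0.50) = 2.500 / 3.000 = 0.833.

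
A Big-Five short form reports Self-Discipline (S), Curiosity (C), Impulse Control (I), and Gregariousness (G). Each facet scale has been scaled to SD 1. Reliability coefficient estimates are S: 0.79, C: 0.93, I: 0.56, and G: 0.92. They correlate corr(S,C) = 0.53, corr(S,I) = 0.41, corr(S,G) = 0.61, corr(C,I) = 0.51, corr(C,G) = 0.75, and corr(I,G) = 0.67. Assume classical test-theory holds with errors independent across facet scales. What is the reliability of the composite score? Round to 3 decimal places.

0.927

Var(S+C+I+G) = 4 + 2·[0.53 + 0.41 + 0.61 + 0.51 + 0.75 + 0.67] = 4 + 6.96 = 10.96.
Because errors are independent across components, Cov(Tᵢ,Tⱼ) = Cov(Xᵢ,Xⱼ); the off-diagonal part of the true-score variance is the same as above.
True-score variance = [0.79 + 0.93 + 0.56 + 0.92] + 6.96 = 3.2 + 6.96 = 10.16.
Reliability = 10.16 / 10.96 = 0.927.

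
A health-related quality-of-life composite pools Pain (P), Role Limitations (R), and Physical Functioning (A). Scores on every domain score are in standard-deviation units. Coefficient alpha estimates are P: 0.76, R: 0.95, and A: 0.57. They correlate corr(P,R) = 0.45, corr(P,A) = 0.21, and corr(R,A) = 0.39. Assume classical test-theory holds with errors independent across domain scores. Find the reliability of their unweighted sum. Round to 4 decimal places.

0.8588

Var(P+R+A) = 3 + 2·[0.45 + 0.21 + 0.39] = 3 + 2.1 = 5.1.
Because errors are independent across components, Cov(Tᵢ,Tⱼ) = Cov(Xᵢ,Xⱼ); the off-diagonal part of the true-score variance is the same as above.
True-score variance = [0.76 + 0.95 + 0.57] + 2.1 = 2.28 + 2.1 = 4.38.
Reliability = 4.38 / 5.1 = 0.8588.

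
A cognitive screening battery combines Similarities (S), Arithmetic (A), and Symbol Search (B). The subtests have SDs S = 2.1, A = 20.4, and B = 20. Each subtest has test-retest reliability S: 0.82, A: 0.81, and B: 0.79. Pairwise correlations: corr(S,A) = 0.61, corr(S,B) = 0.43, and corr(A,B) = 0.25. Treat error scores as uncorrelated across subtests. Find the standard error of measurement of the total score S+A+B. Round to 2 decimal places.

12.80

Var(total) = 820.57 + 292.385 = 1112.95.
True-score variance = 656.706 + 292.385 = 949.091, so reliability = 0.8528.
Error variance = 1112.95 − 949.091 = 163.864; SEM = √163.864 = 12.80.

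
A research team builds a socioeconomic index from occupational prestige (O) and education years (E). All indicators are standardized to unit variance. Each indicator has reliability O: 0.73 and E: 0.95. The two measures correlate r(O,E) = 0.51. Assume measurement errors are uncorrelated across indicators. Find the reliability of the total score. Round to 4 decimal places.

Var(O+E) = 2 + 2·[0.51] = 2 + 1.02 = 3.02.
Because errors are independent across components, Cov(Tᵢ,Tⱼ) = Cov(Xᵢ,Xⱼ); the off-diagonal part of the true-score variance is the same as above.
True-score variance = [0.73 + 0.95] + 1.02 = 1.68 + 1.02 = 2.7.
Reliability = 2.7 / 3.02 = 0.8940.

0.8940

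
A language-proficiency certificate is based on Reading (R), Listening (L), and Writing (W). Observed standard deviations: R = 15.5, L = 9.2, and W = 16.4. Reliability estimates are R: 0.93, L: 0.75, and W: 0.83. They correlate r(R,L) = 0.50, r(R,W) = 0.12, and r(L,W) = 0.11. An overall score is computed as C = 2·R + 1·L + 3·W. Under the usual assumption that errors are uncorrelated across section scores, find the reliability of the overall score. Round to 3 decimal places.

Var(C) = 2²·15.5² + 9.2² + 3²·16.4² + 2·[2·15.5·9.2·0.50 + 6·15.5·16.4·0.12 + 3·9.2·16.4·0.11] = 3466.28 + 750.829 = 4217.11.
Under uncorrelated errors the observed covariances equal the true-score covariances, so only the own-variance terms attenuate.
True-score variance = [2²·15.5²·0.93 + 9.2²·0.75 + 3²·16.4²·0.83] + 750.829 = 2966.34 + 750.829 = 3717.17.
Reliability = 3717.17 / 4217.11 = 0.881.

0.881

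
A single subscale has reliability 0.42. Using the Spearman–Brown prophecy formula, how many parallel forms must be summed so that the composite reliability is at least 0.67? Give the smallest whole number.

k ≥ ρ*(1−ρ₁)/(ρ₁(1−ρ*)) = 0.67·0.58 / (0.42·0.33) = 2.804.
Smallest integer k = 3.

3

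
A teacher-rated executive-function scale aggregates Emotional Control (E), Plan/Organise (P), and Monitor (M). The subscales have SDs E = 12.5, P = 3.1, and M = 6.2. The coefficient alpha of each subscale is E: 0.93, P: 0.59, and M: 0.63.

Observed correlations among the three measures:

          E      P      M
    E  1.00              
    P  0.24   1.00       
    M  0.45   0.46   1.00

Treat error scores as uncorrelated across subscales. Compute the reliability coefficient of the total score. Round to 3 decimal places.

0.906

Var(E+P+M) = 12.5² + 3.1² + 6.2² + 2·[12.5·3.1·0.24 + 12.5·6.2·0.45 + 3.1·6.2·0.46] = 204.3 + 106.032 = 310.332.
With uncorrelated errors the cross-covariances are all true-score covariance, so they carry over unchanged; only the diagonal terms shrink to ρᵢσᵢ².
True-score variance = [12.5²·0.93 + 3.1²·0.59 + 6.2²·0.63] + 106.032 = 175.2 + 106.032 = 281.232.
Reliability = 281.232 / 310.332 = 0.906.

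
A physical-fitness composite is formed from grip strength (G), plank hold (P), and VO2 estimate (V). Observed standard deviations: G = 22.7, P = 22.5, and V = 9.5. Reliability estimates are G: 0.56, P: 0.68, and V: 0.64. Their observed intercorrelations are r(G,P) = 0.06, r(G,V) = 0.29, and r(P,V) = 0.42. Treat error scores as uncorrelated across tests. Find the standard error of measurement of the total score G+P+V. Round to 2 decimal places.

Var(total) = 1111.79 + 365.917 = 1477.71.
True-score variance = 690.572 + 365.917 = 1056.49, so reliability = 0.7150.
Error variance = 1477.71 − 1056.49 = 421.218; SEM = √421.218 = 20.52.

20.52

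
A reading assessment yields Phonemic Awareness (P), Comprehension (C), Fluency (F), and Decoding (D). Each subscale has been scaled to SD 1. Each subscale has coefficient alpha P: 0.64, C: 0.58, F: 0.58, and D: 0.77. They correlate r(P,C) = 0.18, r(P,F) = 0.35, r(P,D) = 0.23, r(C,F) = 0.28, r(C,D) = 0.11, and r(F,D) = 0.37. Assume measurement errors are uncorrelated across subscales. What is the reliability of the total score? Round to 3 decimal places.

0.797

Var(P+C+F+D) = 4 + 2·[0.18 + 0.35 + 0.23 + 0.28 + 0.11 + 0.37] = 4 + 3.04 = 7.04.
With uncorrelated errors the cross-covariances are all true-score covariance, so they carry over unchanged; only the diagonal terms shrink to ρᵢσᵢ².
True-score variance = [0.64 + 0.58 + 0.58 + 0.77] + 3.04 = 2.57 + 3.04 = 5.61.
Reliability = 5.61 / 7.04 = 0.797.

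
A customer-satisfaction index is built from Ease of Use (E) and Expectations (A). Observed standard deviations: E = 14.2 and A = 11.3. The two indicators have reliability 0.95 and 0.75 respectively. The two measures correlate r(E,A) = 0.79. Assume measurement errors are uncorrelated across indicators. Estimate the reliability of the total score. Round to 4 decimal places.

0.9279

Var(E+A) = 14.2² + 11.3² + 2·[14.2·11.3·0.79] = 329.33 + 253.527 = 582.857.
Under uncorrelated errors the observed covariances equal the true-score covariances, so only the own-variance terms attenuate.
True-score variance = [14.2²·0.95 + 11.3²·0.75] + 253.527 = 287.325 + 253.527 = 540.852.
Reliability = 540.852 / 582.857 = 0.9279.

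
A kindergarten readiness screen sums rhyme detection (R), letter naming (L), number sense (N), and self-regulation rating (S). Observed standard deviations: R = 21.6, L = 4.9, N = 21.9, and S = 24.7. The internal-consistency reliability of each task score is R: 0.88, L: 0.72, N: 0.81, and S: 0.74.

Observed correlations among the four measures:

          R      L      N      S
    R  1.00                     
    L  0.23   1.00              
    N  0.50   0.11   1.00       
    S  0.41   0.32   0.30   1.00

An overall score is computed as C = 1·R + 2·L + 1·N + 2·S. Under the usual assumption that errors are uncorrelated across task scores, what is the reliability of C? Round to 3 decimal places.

0.864

Var(C) = 21.6² + 2²·4.9² + 21.9² + 2²·24.7² + 2·[2·21.6·4.9·0.23 + 21.6·21.9·0.50 + 2·21.6·24.7·0.41 + 2·4.9·21.9·0.11 + 4·4.9·24.7·0.32 + 2·21.9·24.7·0.30] = 3482.57 + 2451.55 = 5934.12.
Because errors are independent across components, Cov(Tᵢ,Tⱼ) = Cov(Xᵢ,Xⱼ); the off-diagonal part of the true-score variance is the same as above.
True-score variance = [21.6²·0.88 + 2²·4.9²·0.72 + 21.9²·0.81 + 2²·24.7²·0.74] + 2451.55 = 2674.07 + 2451.55 = 5125.63.
Reliability = 5125.63 / 5934.12 = 0.864.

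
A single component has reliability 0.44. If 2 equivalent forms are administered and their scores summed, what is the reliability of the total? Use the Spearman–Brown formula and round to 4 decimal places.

0.6111

ρ_k = kρ / (1 + (k−1)ρ) = 2·0.44 / (1 + 1·0.44) = 0.880 / 1.440 = 0.6111.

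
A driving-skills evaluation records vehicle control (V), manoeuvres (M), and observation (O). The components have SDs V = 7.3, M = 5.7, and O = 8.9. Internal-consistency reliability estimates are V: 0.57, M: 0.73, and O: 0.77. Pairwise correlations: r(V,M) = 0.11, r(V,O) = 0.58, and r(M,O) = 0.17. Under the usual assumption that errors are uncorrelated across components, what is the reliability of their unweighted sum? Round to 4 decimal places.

Var(V+M+O) = 7.3² + 5.7² + 8.9² + 2·[7.3·5.7·0.11 + 7.3·8.9·0.58 + 5.7·8.9·0.17] = 164.99 + 101.768 = 266.758.
Because errors are independent across components, Cov(Tᵢ,Tⱼ) = Cov(Xᵢ,Xⱼ); the off-diagonal part of the true-score variance is the same as above.
True-score variance = [7.3²·0.57 + 5.7²·0.73 + 8.9²·0.77] + 101.768 = 115.085 + 101.768 = 216.852.
Reliability = 216.852 / 266.758 = 0.8129.

0.8129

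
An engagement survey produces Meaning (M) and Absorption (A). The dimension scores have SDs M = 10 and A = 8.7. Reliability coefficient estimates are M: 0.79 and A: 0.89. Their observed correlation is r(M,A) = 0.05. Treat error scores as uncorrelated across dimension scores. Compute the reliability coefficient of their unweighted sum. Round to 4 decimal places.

0.8410

Var(M+A) = 10² + 8.7² + 2·[10·8.7·0.05] = 175.69 + 8.7 = 184.39.
With uncorrelated errors the cross-covariances are all true-score covariance, so they carry over unchanged; only the diagonal terms shrink to ρᵢσᵢ².
True-score variance = [10²·0.79 + 8.7²·0.89] + 8.7 = 146.364 + 8.7 = 155.064.
Reliability = 155.064 / 184.39 = 0.8410.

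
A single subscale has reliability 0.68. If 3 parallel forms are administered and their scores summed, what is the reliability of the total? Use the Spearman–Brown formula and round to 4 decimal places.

0.8644

ρ_k = kρ / (1 + (k−1)ρ) = 3·0.68 / (1 + 2·0.68) = 2.040 / 2.360 = 0.8644.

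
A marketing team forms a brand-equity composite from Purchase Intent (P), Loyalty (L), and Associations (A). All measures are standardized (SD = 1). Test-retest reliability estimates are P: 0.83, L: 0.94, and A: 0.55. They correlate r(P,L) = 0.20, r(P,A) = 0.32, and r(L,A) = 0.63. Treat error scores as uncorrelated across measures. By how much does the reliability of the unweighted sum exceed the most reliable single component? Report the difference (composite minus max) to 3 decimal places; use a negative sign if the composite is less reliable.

-0.068

Var(sum) = 3 + 2.3 = 5.3; true-score variance = 2.32 + 2.3 = 4.62; composite reliability = 0.8717.
Max component reliability = 0.9400.
Difference = 0.8717 − 0.9400 = -0.068.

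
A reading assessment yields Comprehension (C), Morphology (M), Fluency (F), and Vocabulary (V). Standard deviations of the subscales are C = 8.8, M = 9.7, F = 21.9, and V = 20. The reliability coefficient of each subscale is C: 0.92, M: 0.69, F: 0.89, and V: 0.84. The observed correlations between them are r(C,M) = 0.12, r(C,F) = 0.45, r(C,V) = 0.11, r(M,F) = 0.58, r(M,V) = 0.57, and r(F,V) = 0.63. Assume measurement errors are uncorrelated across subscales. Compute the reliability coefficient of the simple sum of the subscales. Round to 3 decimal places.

Var(C+M+F+V) = 8.8² + 9.7² + 21.9² + 20² + 2·[8.8·9.7·0.12 + 8.8·21.9·0.45 + 8.8·20·0.11 + 9.7·21.9·0.58 + 9.7·20·0.57 + 21.9·20·0.63] = 1051.14 + 1252.11 = 2303.25.
With uncorrelated errors the cross-covariances are all true-score covariance, so they carry over unchanged; only the diagonal terms shrink to ρᵢσᵢ².
True-score variance = [8.8²·0.92 + 9.7²·0.69 + 21.9²·0.89 + 20²·0.84] + 1252.11 = 899.02 + 1252.11 = 2151.13.
Reliability = 2151.13 / 2303.25 = 0.934.

0.934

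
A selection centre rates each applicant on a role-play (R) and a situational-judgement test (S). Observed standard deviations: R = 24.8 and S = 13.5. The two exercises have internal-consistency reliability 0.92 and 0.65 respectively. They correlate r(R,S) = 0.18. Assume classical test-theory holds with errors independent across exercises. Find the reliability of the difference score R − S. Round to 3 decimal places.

0.833

Var(R−S) = 24.8² + 13.5² − 2·24.8·13.5·0.18 = 797.29 − 120.528 = 676.762.
Under uncorrelated errors the observed covariances equal the true-score covariances, so only the own-variance terms attenuate.
True-score variance = [24.8²·0.92 + 13.5²·0.65] − 120.528 = 684.299 − 120.528 = 563.771.
Reliability = 563.771 / 676.762 = 0.833.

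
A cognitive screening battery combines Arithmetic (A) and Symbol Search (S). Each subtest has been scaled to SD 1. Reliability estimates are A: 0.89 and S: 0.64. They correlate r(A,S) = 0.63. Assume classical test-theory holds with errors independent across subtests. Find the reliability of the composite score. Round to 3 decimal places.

Var(A+S) = 2 + 2·[0.63] = 2 + 1.26 = 3.26.
Because errors are independent across components, Cov(Tᵢ,Tⱼ) = Cov(Xᵢ,Xⱼ); the off-diagonal part of the true-score variance is the same as above.
True-score variance = [0.89 + 0.64] + 1.26 = 1.53 + 1.26 = 2.79.
Reliability = 2.79 / 3.26 = 0.856.

0.856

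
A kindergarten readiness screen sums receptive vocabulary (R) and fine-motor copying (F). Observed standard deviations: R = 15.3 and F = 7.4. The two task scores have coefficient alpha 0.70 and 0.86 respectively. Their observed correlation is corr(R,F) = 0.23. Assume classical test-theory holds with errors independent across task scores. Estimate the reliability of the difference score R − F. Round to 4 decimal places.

Var(R−F) = 15.3² + 7.4² − 2·15.3·7.4·0.23 = 288.85 − 52.0812 = 236.769.
With uncorrelated errors the cross-covariances are all true-score covariance, so they carry over unchanged; only the diagonal terms shrink to ρᵢσᵢ².
True-score variance = [15.3²·0.70 + 7.4²·0.86] − 52.0812 = 210.957 − 52.0812 = 158.875.
Reliability = 158.875 / 236.769 = 0.6710.

0.6710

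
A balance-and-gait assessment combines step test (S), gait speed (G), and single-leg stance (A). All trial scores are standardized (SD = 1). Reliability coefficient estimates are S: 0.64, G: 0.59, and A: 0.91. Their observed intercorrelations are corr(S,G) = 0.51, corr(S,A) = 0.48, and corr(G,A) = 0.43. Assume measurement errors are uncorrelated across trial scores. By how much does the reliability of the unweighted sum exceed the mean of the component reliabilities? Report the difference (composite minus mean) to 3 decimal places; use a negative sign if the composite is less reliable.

Var(sum) = 3 + 2.84 = 5.84; true-score variance = 2.14 + 2.84 = 4.98; composite reliability = 0.8527.
Mean component reliability = 0.7133.
Difference = 0.8527 − 0.7133 = 0.139.

0.139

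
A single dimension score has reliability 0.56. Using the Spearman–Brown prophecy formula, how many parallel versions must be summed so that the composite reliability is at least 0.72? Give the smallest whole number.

k ≥ ρ*(1−ρ₁)/(ρ₁(1−ρ*)) = 0.72·0.44 / (0.56·0.28) = 2.020.
Smallest integer k = 3.

3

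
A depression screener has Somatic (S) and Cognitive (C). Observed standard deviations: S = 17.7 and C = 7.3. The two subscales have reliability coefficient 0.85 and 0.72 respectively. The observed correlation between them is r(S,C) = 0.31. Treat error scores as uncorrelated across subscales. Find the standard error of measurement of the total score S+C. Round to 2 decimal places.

Var(total) = 366.58 + 80.1102 = 446.69.
True-score variance = 304.665 + 80.1102 = 384.775, so reliability = 0.8614.
Error variance = 446.69 − 384.775 = 61.9147; SEM = √61.9147 = 7.87.

7.87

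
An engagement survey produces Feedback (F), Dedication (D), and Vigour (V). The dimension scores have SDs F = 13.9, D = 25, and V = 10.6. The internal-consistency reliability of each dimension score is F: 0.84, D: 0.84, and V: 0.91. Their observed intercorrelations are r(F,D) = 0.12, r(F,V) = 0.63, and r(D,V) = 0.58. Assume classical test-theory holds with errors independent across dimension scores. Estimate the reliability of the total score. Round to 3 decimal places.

0.906

Var(F+D+V) = 13.9² + 25² + 10.6² + 2·[13.9·25·0.12 + 13.9·10.6·0.63 + 25·10.6·0.58] = 930.57 + 576.448 = 1507.02.
Under uncorrelated errors the observed covariances equal the true-score covariances, so only the own-variance terms attenuate.
True-score variance = [13.9²·0.84 + 25²·0.84 + 10.6²·0.91] + 576.448 = 789.544 + 576.448 = 1365.99.
Reliability = 1365.99 / 1507.02 = 0.906.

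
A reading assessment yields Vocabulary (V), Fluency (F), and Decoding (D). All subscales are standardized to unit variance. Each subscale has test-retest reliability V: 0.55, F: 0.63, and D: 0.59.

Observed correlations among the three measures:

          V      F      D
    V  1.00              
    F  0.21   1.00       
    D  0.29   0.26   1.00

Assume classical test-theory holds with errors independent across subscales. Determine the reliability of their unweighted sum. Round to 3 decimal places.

Var(V+F+D) = 3 + 2·[0.21 + 0.29 + 0.26] = 3 + 1.52 = 4.52.
Under uncorrelated errors the observed covariances equal the true-score covariances, so only the own-variance terms attenuate.
True-score variance = [0.55 + 0.63 + 0.59] + 1.52 = 1.77 + 1.52 = 3.29.
Reliability = 3.29 / 4.52 = 0.728.

0.728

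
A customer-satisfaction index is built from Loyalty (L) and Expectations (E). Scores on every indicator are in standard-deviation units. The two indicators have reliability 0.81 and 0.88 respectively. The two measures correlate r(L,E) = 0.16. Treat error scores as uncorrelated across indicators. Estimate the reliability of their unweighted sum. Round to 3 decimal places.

Var(L+E) = 2 + 2·[0.16] = 2 + 0.32 = 2.32.
Under uncorrelated errors the observed covariances equal the true-score covariances, so only the own-variance terms attenuate.
True-score variance = [0.81 + 0.88] + 0.32 = 1.69 + 0.32 = 2.01.
Reliability = 2.01 / 2.32 = 0.866.

0.866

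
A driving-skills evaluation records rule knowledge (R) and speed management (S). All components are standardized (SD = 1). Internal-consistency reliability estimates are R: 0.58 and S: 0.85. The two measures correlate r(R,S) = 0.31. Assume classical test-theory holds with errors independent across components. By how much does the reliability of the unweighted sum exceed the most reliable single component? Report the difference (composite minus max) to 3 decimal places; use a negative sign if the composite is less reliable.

-0.068

Var(sum) = 2 + 0.62 = 2.62; true-score variance = 1.43 + 0.62 = 2.05; composite reliability = 0.7824.
Max component reliability = 0.8500.
Difference = 0.7824 − 0.8500 = -0.068.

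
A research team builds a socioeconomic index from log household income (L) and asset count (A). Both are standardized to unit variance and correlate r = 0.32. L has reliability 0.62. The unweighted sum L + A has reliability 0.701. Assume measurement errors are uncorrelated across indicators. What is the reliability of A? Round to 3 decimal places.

0.591

Var(L+A) = 2 + 2·0.32 = 2.640.
True-score variance = ρ_L + ρ_A + 2·0.32, so 0.701 = (0.62 + ρ_A + 0.64) / 2.640.
ρ_A = 0.701·2.640 − 0.62 − 0.64 = 0.591.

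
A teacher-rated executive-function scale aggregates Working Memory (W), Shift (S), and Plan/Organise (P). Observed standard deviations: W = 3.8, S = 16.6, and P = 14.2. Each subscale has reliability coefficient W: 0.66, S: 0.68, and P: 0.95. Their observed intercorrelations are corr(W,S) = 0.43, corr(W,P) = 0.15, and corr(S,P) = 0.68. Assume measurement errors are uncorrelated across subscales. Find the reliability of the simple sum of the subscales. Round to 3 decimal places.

0.883

Var(W+S+P) = 3.8² + 16.6² + 14.2² + 2·[3.8·16.6·0.43 + 3.8·14.2·0.15 + 16.6·14.2·0.68] = 491.64 + 391.016 = 882.656.
Under uncorrelated errors the observed covariances equal the true-score covariances, so only the own-variance terms attenuate.
True-score variance = [3.8²·0.66 + 16.6²·0.68 + 14.2²·0.95] + 391.016 = 388.469 + 391.016 = 779.485.
Reliability = 779.485 / 882.656 = 0.883.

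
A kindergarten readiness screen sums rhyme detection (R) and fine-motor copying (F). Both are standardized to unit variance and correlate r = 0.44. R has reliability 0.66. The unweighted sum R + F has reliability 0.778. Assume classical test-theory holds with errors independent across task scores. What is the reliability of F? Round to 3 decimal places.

0.701

Var(R+F) = 2 + 2·0.44 = 2.880.
True-score variance = ρ_R + ρ_F + 2·0.44, so 0.778 = (0.66 + ρ_F + 0.88) / 2.880.
ρ_F = 0.778·2.880 − 0.66 − 0.88 = 0.701.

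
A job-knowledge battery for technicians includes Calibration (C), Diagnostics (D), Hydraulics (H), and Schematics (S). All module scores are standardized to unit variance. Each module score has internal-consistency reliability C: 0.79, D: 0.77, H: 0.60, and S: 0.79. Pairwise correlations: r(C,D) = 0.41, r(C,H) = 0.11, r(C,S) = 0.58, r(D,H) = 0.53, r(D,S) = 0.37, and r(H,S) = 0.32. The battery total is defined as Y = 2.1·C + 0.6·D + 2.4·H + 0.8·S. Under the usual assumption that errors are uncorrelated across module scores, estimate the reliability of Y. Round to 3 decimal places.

Var(Y) = 2.1² + 0.6² + 2.4² + 0.8² + 2·[1.26·0.41 + 5.04·0.11 + 1.68·0.58 + 1.44·0.53 + 0.48·0.37 + 1.92·0.32] = 11.17 + 7.2012 = 18.3712.
With uncorrelated errors the cross-covariances are all true-score covariance, so they carry over unchanged; only the diagonal terms shrink to ρᵢσᵢ².
True-score variance = [2.1²·0.79 + 0.6²·0.77 + 2.4²·0.60 + 0.8²·0.79] + 7.2012 = 7.7227 + 7.2012 = 14.9239.
Reliability = 14.9239 / 18.3712 = 0.812.

0.812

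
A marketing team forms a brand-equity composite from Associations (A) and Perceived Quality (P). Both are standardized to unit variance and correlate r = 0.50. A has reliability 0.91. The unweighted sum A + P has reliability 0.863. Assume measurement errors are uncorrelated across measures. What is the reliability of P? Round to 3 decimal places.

0.679

Var(A+P) = 2 + 2·0.50 = 3.000.
True-score variance = ρ_A + ρ_P + 2·0.50, so 0.863 = (0.91 + ρ_P + 1.00) / 3.000.
ρ_P = 0.863·3.000 − 0.91 − 1.00 = 0.679.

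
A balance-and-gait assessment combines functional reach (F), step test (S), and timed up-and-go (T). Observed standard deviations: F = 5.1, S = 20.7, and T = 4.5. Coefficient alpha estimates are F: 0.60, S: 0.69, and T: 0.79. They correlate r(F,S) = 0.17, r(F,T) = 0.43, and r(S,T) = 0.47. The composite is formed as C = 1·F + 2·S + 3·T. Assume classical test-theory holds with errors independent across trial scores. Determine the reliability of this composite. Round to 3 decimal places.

0.775

Var(C) = 5.1² + 2²·20.7² + 3²·4.5² + 2·[2·5.1·20.7·0.17 + 3·5.1·4.5·0.43 + 6·20.7·4.5·0.47] = 1922.22 + 656.365 = 2578.58.
Because errors are independent across components, Cov(Tᵢ,Tⱼ) = Cov(Xᵢ,Xⱼ); the off-diagonal part of the true-score variance is the same as above.
True-score variance = [5.1²·0.60 + 2²·20.7²·0.69 + 3²·4.5²·0.79] + 656.365 = 1342.22 + 656.365 = 1998.58.
Reliability = 1998.58 / 2578.58 = 0.775.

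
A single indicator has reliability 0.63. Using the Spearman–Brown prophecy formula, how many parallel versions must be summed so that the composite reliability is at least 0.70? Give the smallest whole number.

2

k ≥ ρ*(1−ρ₁)/(ρ₁(1−ρ*)) = 0.70·0.37 / (0.63·0.30) = 1.370.
Smallest integer k = 2.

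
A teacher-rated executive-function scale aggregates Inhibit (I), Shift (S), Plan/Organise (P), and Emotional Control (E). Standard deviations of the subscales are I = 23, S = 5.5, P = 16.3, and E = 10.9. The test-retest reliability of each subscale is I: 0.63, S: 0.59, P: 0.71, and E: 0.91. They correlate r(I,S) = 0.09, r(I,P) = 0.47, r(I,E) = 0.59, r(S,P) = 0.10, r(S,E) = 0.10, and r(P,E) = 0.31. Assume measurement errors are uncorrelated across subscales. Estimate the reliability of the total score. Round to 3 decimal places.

Var(I+S+P+E) = 23² + 5.5² + 16.3² + 10.9² + 2·[23·5.5·0.09 + 23·16.3·0.47 + 23·10.9·0.59 + 5.5·16.3·0.10 + 5.5·10.9·0.10 + 16.3·10.9·0.31] = 943.75 + 811.077 = 1754.83.
Under uncorrelated errors the observed covariances equal the true-score covariances, so only the own-variance terms attenuate.
True-score variance = [23²·0.63 + 5.5²·0.59 + 16.3²·0.71 + 10.9²·0.91] + 811.077 = 647.875 + 811.077 = 1458.95.
Reliability = 1458.95 / 1754.83 = 0.831.

0.831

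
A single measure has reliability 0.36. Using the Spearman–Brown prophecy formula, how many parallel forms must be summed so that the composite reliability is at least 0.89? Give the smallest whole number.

15

k ≥ ρ*(1−ρ₁)/(ρ₁(1−ρ*)) = 0.89·0.64 / (0.36·0.11) = 14.384.
Smallest integer k = 15.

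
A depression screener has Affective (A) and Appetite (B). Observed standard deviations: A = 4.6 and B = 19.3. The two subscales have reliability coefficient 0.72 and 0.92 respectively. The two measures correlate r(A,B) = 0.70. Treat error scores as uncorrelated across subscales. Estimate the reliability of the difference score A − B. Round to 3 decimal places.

0.867

Var(A−B) = 4.6² + 19.3² − 2·4.6·19.3·0.70 = 393.65 − 124.292 = 269.358.
Under uncorrelated errors the observed covariances equal the true-score covariances, so only the own-variance terms attenuate.
True-score variance = [4.6²·0.72 + 19.3²·0.92] − 124.292 = 357.926 − 124.292 = 233.634.
Reliability = 233.634 / 269.358 = 0.867.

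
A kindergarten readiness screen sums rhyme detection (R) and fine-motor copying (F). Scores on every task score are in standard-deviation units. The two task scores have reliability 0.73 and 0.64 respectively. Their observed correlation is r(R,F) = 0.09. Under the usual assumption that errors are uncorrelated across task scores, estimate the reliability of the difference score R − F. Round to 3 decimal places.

Var(R−F) = 1 + 1 − 2·0.09 = 2 − 0.18 = 1.82.
Under uncorrelated errors the observed covariances equal the true-score covariances, so only the own-variance terms attenuate.
True-score variance = [0.73 + 0.64] − 0.18 = 1.37 − 0.18 = 1.19.
Reliability = 1.19 / 1.82 = 0.654.

0.654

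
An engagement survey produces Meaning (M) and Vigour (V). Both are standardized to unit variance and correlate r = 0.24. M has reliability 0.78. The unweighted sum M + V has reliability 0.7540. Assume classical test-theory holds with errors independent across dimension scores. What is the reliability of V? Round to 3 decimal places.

0.610

Var(M+V) = 2 + 2·0.24 = 2.480.
True-score variance = ρ_M + ρ_V + 2·0.24, so 0.7540 = (0.78 + ρ_V + 0.48) / 2.480.
ρ_V = 0.7540·2.480 − 0.78 − 0.48 = 0.610.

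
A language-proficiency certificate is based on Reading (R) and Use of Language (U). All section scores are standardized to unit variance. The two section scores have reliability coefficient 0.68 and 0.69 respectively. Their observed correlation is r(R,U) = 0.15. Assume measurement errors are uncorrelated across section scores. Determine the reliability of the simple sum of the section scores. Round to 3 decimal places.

0.726

Var(R+U) = 2 + 2·[0.15] = 2 + 0.3 = 2.3.
Under uncorrelated errors the observed covariances equal the true-score covariances, so only the own-variance terms attenuate.
True-score variance = [0.68 + 0.69] + 0.3 = 1.37 + 0.3 = 1.67.
Reliability = 1.67 / 2.3 = 0.726.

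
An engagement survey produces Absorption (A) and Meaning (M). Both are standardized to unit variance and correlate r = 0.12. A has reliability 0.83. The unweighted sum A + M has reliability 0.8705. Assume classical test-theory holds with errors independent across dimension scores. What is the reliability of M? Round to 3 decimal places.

Var(A+M) = 2 + 2·0.12 = 2.240.
True-score variance = ρ_A + ρ_M + 2·0.12, so 0.8705 = (0.83 + ρ_M + 0.24) / 2.240.
ρ_M = 0.8705·2.240 − 0.83 − 0.24 = 0.880.

0.880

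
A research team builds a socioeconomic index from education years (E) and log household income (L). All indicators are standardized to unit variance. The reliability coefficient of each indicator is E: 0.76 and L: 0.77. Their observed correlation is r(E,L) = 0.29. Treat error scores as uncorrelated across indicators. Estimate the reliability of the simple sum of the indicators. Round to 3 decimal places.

0.818

Var(E+L) = 2 + 2·[0.29] = 2 + 0.58 = 2.58.
With uncorrelated errors the cross-covariances are all true-score covariance, so they carry over unchanged; only the diagonal terms shrink to ρᵢσᵢ².
True-score variance = [0.76 + 0.77] + 0.58 = 1.53 + 0.58 = 2.11.
Reliability = 2.11 / 2.58 = 0.818.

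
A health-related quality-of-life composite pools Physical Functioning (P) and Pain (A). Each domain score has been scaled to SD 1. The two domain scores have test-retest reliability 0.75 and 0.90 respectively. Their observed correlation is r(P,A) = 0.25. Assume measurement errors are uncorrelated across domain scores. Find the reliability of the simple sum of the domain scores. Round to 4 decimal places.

0.8600

Var(P+A) = 2 + 2·[0.25] = 2 + 0.5 = 2.5.
Under uncorrelated errors the observed covariances equal the true-score covariances, so only the own-variance terms attenuate.
True-score variance = [0.75 + 0.90] + 0.5 = 1.65 + 0.5 = 2.15.
Reliability = 2.15 / 2.5 = 0.8600.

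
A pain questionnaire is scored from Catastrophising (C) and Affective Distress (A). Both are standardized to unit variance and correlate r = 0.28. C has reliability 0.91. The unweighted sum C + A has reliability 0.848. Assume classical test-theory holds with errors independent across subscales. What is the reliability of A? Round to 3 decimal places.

Var(C+A) = 2 + 2·0.28 = 2.560.
True-score variance = ρ_C + ρ_A + 2·0.28, so 0.848 = (0.91 + ρ_A + 0.56) / 2.560.
ρ_A = 0.848·2.560 − 0.91 − 0.56 = 0.701.

0.701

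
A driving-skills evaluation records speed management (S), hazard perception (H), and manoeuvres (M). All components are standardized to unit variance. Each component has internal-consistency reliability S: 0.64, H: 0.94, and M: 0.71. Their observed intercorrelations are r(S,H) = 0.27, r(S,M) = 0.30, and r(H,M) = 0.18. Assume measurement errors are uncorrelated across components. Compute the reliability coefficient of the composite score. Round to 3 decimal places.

0.842

Var(S+H+M) = 3 + 2·[0.27 + 0.30 + 0.18] = 3 + 1.5 = 4.5.
Because errors are independent across components, Cov(Tᵢ,Tⱼ) = Cov(Xᵢ,Xⱼ); the off-diagonal part of the true-score variance is the same as above.
True-score variance = [0.64 + 0.94 + 0.71] + 1.5 = 2.29 + 1.5 = 3.79.
Reliability = 3.79 / 4.5 = 0.842.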